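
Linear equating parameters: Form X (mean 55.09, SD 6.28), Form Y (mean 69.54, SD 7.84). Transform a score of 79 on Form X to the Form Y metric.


slope = SD_Y / SD_X = 7.84 / 6.28 ~ 1.2484
intercept = mean_Y - slope * mean_X = 69.54 - (7.84 / 6.28) * 55.09 ~ 0.7652
Y = slope * X + intercept. To avoid rounding drift from the rounded slope/intercept, evaluate the equivalent form Y = mean_Y + SD_Y * (X - mean_X) / SD_X at full precision:
Y = 69.54 + 7.84 * (79 - 55.09) / 6.28
Y = 69.54 + 7.84 * 23.91 / 6.28
Y = 69.54 + 187.4544 / 6.28
Y = 69.54 + 29.8494
Y = 99.3894

99.3894


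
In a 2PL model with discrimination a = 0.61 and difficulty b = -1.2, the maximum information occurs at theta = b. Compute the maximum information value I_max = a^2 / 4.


For 2PL, max info at theta = b = -1.2
I_max = a^2 / 4 = 0.61^2 / 4
= 0.3721 / 4
I_max = 0.093

0.093


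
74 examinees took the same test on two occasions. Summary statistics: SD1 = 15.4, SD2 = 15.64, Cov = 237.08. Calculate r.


r = cov(X,Y) / (SD_X * SD_Y)
r = 237.08 / (15.4 * 15.64)
r = 237.08 / 240.856
r = 0.9843

0.9843


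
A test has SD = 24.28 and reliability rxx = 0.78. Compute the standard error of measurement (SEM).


SEM = SD * sqrt(1 - rxx)
SEM = 24.28 * sqrt(1 - 0.78)
SEM = 24.28 * sqrt(0.22) = 24.28 * 0.469042
SEM = 11.3883

11.3883


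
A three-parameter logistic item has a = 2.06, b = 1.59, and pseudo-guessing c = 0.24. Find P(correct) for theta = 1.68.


logit = 2.06*(1.68 - 1.59) = 0.1854
P* = 1/(1 + exp(-0.1854)) = 0.5462
P = 0.24 + (1 - 0.24) * 0.5462
P = 0.6551

0.6551


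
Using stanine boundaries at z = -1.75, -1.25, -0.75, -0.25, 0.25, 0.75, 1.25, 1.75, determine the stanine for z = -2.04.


Stanine boundaries: [-1.75, -1.25, -0.75, -0.25, 0.25, 0.75, 1.25, 1.75]
z = -2.04
Check each boundary:
  z < -1.75
  z < -1.25
  z < -0.75
  z < -0.25
  z < 0.25
  z < 0.75
  z < 1.25
  z < 1.75
Highest qualifying boundary gives stanine = 1

1


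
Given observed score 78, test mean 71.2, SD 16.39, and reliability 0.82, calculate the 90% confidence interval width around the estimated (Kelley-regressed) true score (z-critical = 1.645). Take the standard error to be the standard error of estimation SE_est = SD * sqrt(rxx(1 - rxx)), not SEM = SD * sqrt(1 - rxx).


True score estimate = 0.82*78 + 0.18*71.2 = 76.776
SE_est = SD * sqrt(rxx * (1 - rxx)) = 16.39 * sqrt(0.82 * 0.18) = 16.39 * sqrt(0.1476) = 6.296832
CI = T_est +/- z * SE_est, so width = 2 * z * SE_est = 2 * 1.645 * 6.296832
Width = 20.7166

20.7166


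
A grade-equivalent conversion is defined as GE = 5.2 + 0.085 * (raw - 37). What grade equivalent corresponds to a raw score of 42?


raw - median = 42 - 37 = 5
slope * diff = 0.085 * 5 = 0.425
GE = 5.2 + 0.425
GE = 5.625

5.625


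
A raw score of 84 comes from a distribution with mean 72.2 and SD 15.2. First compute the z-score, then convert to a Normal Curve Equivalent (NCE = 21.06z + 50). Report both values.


z = (X - mean) / SD = (84 - 72.2) / 15.2
z = 11.8 / 15.2
z = 0.7763
NCE = NCE = 21.06z + 50
Carry z at full precision (z = 11.8 / 15.2) into the conversion:
NCE = 21.06 * (11.8 / 15.2) + 50 = 248.508 / 15.2 + 50
NCE = 16.3492 + 50
NCE = 66.3492

66.3492


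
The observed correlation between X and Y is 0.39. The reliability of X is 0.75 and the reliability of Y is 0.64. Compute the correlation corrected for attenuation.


r_corrected = rxy / sqrt(rxx * ryy)
= 0.39 / sqrt(0.75 * 0.64)
= 0.39 / sqrt(0.48)
= 0.39 / 0.69282
r_corrected = 0.5629

0.5629


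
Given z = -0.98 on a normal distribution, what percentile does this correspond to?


CDF(z) = 0.5 * (1 + erf(z/sqrt(2)))
erf(-0.693) = -0.6729
CDF = 0.1635
Percentile rank = 0.1635 * 100 = 16.35

16.35


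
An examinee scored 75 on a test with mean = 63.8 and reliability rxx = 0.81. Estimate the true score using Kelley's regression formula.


T_est = rxx * X + (1 - rxx) * mean
T_est = 0.81 * 75 + 0.19 * 63.8
T_est = 60.75 + 12.122
T_est = 72.872

72.872


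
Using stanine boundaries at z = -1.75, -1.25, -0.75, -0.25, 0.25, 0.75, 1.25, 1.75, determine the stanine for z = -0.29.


Stanine boundaries: [-1.75, -1.25, -0.75, -0.25, 0.25, 0.75, 1.25, 1.75]
z = -0.29
Check each boundary:
  z >= -1.75 -> could be stanine 2
  z >= -1.25 -> could be stanine 3
  z >= -0.75 -> could be stanine 4
  z < -0.25
  z < 0.25
  z < 0.75
  z < 1.25
  z < 1.75
Highest qualifying boundary gives stanine = 4

4


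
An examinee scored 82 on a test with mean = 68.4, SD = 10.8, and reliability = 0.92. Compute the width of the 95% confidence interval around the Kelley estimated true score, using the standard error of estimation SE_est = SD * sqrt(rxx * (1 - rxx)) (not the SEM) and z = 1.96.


True score estimate = 0.92*82 + 0.08*68.4 = 80.912
SE_est = SD * sqrt(rxx * (1 - rxx)) = 10.8 * sqrt(0.92 * 0.08) = 10.8 * sqrt(0.0736) = 2.929967
CI = T_est +/- z * SE_est, so width = 2 * z * SE_est = 2 * 1.96 * 2.929967
Width = 11.4855

11.4855


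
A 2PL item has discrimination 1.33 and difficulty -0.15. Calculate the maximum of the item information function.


For 2PL, max info at theta = b = -0.15
I_max = a^2 / 4 = 1.33^2 / 4
= 1.7689 / 4
I_max = 0.4422

0.4422


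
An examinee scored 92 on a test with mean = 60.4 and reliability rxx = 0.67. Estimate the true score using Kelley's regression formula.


T_est = rxx * X + (1 - rxx) * mean
T_est = 0.67 * 92 + 0.33 * 60.4
T_est = 61.64 + 19.932
T_est = 81.572

81.572


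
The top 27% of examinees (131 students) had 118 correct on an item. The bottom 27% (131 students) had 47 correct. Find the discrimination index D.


p_upper = 118/131 = 0.9008
p_lower = 47/131 = 0.3588
D = 0.9008 - 0.3588 = 0.542

0.542


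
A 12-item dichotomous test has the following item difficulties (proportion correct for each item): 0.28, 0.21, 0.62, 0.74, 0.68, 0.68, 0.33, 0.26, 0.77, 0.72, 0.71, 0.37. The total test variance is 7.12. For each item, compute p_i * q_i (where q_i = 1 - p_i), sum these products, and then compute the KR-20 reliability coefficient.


For each item, compute p_i * q_i:
  Item 1: 0.28 * 0.72 = 0.2016
  Item 2: 0.21 * 0.79 = 0.1659
  Item 3: 0.62 * 0.38 = 0.2356
  Item 4: 0.74 * 0.26 = 0.1924
  Item 5: 0.68 * 0.32 = 0.2176
  Item 6: 0.68 * 0.32 = 0.2176
  Item 7: 0.33 * 0.67 = 0.2211
  Item 8: 0.26 * 0.74 = 0.1924
  Item 9: 0.77 * 0.23 = 0.1771
  Item 10: 0.72 * 0.28 = 0.2016
  Item 11: 0.71 * 0.29 = 0.2059
  Item 12: 0.37 * 0.63 = 0.2331
Sum(p_i * q_i) = 0.2016 + 0.1659 + 0.2356 + 0.1924 + 0.2176 + 0.2176 + 0.2211 + 0.1924 + 0.1771 + 0.2016 + 0.2059 + 0.2331 = 2.4619
KR-20 = (k/(k-1)) * (1 - Sum(p_i*q_i) / Var_total)
= (12/11) * (1 - 2.4619/7.12)
= 1.0909 * 0.6542
KR-20 = 0.7137

0.7137


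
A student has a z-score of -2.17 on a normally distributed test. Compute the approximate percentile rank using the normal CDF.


CDF(z) = 0.5 * (1 + erf(z/sqrt(2)))
erf(-1.5344) = -0.97
CDF = 0.015
Percentile rank = 0.015 * 100 = 1.5

1.5


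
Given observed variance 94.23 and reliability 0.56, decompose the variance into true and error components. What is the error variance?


var_true = rxx * var_obs = 0.56 * 94.23 = 52.7688
var_error = var_obs - var_true
var_error = 94.23 - 52.7688
var_error = 41.4612

41.4612


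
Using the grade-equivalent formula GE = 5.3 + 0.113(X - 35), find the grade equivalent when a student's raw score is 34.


raw - median = 34 - 35 = -1
slope * diff = 0.113 * -1 = -0.113
GE = 5.3 + -0.113
GE = 5.187

5.187


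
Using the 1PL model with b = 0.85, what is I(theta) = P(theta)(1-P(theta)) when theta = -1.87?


P = 1/(1+exp(-(-1.87-0.85))) = 0.0618
I = P*(1-P) = 0.0618 * 0.9382
I = 0.058

0.058


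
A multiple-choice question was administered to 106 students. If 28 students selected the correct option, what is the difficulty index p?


Item difficulty p = number correct / total examinees
p = 28 / 106
p = 0.2642

0.2642


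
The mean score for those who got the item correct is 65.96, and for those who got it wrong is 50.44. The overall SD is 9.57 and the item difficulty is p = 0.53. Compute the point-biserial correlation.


q = 1 - p = 0.47
rpb = ((M1 - M0) / SD) * sqrt(p * q)
rpb = ((65.96 - 50.44) / 9.57) * sqrt(0.53 * 0.47)
rpb = 0.8094

0.8094


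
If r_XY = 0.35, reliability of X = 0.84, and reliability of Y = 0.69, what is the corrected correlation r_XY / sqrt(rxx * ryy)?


r_corrected = rxy / sqrt(rxx * ryy)
= 0.35 / sqrt(0.84 * 0.69)
= 0.35 / sqrt(0.5796)
= 0.35 / 0.761315
r_corrected = 0.4597

0.4597


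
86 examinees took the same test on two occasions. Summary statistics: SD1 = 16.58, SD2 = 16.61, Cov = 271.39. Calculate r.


r = cov(X,Y) / (SD_X * SD_Y)
r = 271.39 / (16.58 * 16.61)
r = 271.39 / 275.3938
r = 0.9855

0.9855


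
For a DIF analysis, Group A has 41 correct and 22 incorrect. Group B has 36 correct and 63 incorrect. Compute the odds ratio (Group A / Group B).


Odds_A = 41/22 = 1.8636
Odds_B = 36/63 = 0.5714
OR = Odds_A / Odds_B = 1.8636 / 0.5714
Exactly, OR = (41 * 63) / (22 * 36) = 2583 / 792
OR = 3.2614

3.2614


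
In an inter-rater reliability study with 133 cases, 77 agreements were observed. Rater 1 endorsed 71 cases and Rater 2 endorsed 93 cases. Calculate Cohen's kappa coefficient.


P_o = 77/133 = 0.578947
P_e = (71*93 + 62*40) / 17689 = 0.513483
kappa = (P_o - P_e) / (1 - P_e)
kappa = (0.578947 - 0.513483) / (1 - 0.513483)
kappa = 0.1346

0.1346


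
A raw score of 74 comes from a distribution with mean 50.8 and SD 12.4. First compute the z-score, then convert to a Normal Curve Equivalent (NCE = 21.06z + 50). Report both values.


z = (X - mean) / SD = (74 - 50.8) / 12.4
z = 23.2 / 12.4
z = 1.871
NCE = NCE = 21.06z + 50
Carry z at full precision (z = 23.2 / 12.4) into the conversion:
NCE = 21.06 * (23.2 / 12.4) + 50 = 488.592 / 12.4 + 50
NCE = 39.4026 + 50
NCE = 89.4026

89.4026


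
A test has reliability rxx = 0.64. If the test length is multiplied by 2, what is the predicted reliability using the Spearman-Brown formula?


r_new = (n * rxx) / (1 + (n-1) * rxx)
r_new = (2 * 0.64) / (1 + 1 * 0.64)
r_new = 1.28 / 1.64
r_new = 0.7805

0.7805


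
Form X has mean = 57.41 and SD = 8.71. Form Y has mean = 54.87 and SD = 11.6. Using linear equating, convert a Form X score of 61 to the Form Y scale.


slope = SD_Y / SD_X = 11.6 / 8.71 ~ 1.3318
intercept = mean_Y - slope * mean_X = 54.87 - (11.6 / 8.71) * 57.41 ~ -21.5888
Y = slope * X + intercept. To avoid rounding drift from the rounded slope/intercept, evaluate the equivalent form Y = mean_Y + SD_Y * (X - mean_X) / SD_X at full precision:
Y = 54.87 + 11.6 * (61 - 57.41) / 8.71
Y = 54.87 + 11.6 * 3.59 / 8.71
Y = 54.87 + 41.644 / 8.71
Y = 54.87 + 4.7812
Y = 59.6512

59.6512


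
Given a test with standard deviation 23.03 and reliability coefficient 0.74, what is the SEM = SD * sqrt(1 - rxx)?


SEM = SD * sqrt(1 - rxx)
SEM = 23.03 * sqrt(1 - 0.74)
SEM = 23.03 * sqrt(0.26) = 23.03 * 0.509902
SEM = 11.743

11.743


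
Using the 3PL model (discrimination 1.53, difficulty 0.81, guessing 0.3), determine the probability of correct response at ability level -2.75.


logit = 1.53*(-2.75 - 0.81) = -5.4468
P* = 1/(1 + exp(--5.4468)) = 0.0043
P = 0.3 + (1 - 0.3) * 0.0043
P = 0.303

0.303


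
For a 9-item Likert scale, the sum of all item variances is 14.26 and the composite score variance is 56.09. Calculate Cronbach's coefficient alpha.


alpha = (k/(k-1)) * (1 - sum(si^2)/s_total^2)
= (9/8) * (1 - 14.26/56.09)
alpha = 0.839

0.839


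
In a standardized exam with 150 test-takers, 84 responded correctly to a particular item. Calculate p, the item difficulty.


Item difficulty p = number correct / total examinees
p = 84 / 150
p = 0.56

0.56


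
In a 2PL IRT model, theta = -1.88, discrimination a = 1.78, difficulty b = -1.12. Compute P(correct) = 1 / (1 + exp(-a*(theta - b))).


a*(theta - b) = 1.78 * (-1.88 - -1.12) = -1.3528
exp(--1.3528) = 3.8682
P = 1 / (1 + 3.8682)
P = 0.2054

0.2054


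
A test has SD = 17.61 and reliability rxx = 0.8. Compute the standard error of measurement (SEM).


SEM = SD * sqrt(1 - rxx)
SEM = 17.61 * sqrt(1 - 0.8)
SEM = 17.61 * sqrt(0.2) = 17.61 * 0.447214
SEM = 7.8754

7.8754


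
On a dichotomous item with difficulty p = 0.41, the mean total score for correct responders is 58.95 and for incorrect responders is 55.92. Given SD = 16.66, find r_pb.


q = 1 - p = 0.59
rpb = ((M1 - M0) / SD) * sqrt(p * q)
rpb = ((58.95 - 55.92) / 16.66) * sqrt(0.41 * 0.59)
rpb = 0.0895

0.0895


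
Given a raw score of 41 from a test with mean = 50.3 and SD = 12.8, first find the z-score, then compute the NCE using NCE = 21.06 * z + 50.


z = (X - mean) / SD = (41 - 50.3) / 12.8
z = -9.3 / 12.8
z = -0.7266
NCE = NCE = 21.06z + 50
Carry z at full precision (z = -9.3 / 12.8) into the conversion:
NCE = 21.06 * (-9.3 / 12.8) + 50 = -195.858 / 12.8 + 50
NCE = -15.3014 + 50
NCE = 34.6986

34.6986


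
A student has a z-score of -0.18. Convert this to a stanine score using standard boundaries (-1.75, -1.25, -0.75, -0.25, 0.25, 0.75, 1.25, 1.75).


Stanine boundaries: [-1.75, -1.25, -0.75, -0.25, 0.25, 0.75, 1.25, 1.75]
z = -0.18
Check each boundary:
  z >= -1.75 -> could be stanine 2
  z >= -1.25 -> could be stanine 3
  z >= -0.75 -> could be stanine 4
  z >= -0.25 -> could be stanine 5
  z < 0.25
  z < 0.75
  z < 1.25
  z < 1.75
Highest qualifying boundary gives stanine = 5

5


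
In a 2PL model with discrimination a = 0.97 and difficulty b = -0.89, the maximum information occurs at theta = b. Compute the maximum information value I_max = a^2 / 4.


For 2PL, max info at theta = b = -0.89
I_max = a^2 / 4 = 0.97^2 / 4
= 0.9409 / 4
I_max = 0.2352

0.2352


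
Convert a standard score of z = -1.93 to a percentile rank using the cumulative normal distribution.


CDF(z) = 0.5 * (1 + erf(z/sqrt(2)))
erf(-1.3647) = -0.9464
CDF = 0.0268
Percentile rank = 0.0268 * 100 = 2.68

2.68


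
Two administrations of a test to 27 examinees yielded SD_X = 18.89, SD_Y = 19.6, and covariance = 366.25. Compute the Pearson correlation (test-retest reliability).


r = cov(X,Y) / (SD_X * SD_Y)
r = 366.25 / (18.89 * 19.6)
r = 366.25 / 370.244
r = 0.9892

0.9892


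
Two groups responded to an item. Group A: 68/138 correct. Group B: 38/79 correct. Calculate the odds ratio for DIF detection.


Odds_A = 68/70 = 0.9714
Odds_B = 38/41 = 0.9268
OR = Odds_A / Odds_B = 0.9714 / 0.9268
Exactly, OR = (68 * 41) / (70 * 38) = 2788 / 2660
OR = 1.0481

1.0481


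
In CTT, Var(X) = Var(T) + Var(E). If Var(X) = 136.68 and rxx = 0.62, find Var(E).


var_true = rxx * var_obs = 0.62 * 136.68 = 84.7416
var_error = var_obs - var_true
var_error = 136.68 - 84.7416
var_error = 51.9384

51.9384


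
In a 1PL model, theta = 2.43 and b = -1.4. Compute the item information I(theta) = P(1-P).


P = 1/(1+exp(-(2.43--1.4))) = 0.9788
I = P*(1-P) = 0.9788 * 0.0212
I = 0.0208

0.0208


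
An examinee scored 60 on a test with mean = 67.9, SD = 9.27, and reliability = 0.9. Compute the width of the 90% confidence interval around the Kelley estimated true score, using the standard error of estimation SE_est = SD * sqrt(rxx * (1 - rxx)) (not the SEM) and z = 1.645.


True score estimate = 0.9*60 + 0.1*67.9 = 60.79
SE_est = SD * sqrt(rxx * (1 - rxx)) = 9.27 * sqrt(0.9 * 0.1) = 9.27 * sqrt(0.09) = 2.781
CI = T_est +/- z * SE_est, so width = 2 * z * SE_est = 2 * 1.645 * 2.781
Width = 9.1495

9.1495


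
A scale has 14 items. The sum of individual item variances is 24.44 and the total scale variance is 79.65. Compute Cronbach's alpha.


alpha = (k/(k-1)) * (1 - sum(si^2)/s_total^2)
= (14/13) * (1 - 24.44/79.65)
alpha = 0.7465

0.7465


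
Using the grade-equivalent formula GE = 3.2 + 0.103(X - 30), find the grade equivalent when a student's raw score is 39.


raw - median = 39 - 30 = 9
slope * diff = 0.103 * 9 = 0.927
GE = 3.2 + 0.927
GE = 4.127

4.127


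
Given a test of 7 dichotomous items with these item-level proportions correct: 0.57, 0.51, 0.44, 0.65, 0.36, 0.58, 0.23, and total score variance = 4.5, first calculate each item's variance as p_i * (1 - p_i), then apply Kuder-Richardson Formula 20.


For each item, compute p_i * q_i:
  Item 1: 0.57 * 0.43 = 0.2451
  Item 2: 0.51 * 0.49 = 0.2499
  Item 3: 0.44 * 0.56 = 0.2464
  Item 4: 0.65 * 0.35 = 0.2275
  Item 5: 0.36 * 0.64 = 0.2304
  Item 6: 0.58 * 0.42 = 0.2436
  Item 7: 0.23 * 0.77 = 0.1771
Sum(p_i * q_i) = 0.2451 + 0.2499 + 0.2464 + 0.2275 + 0.2304 + 0.2436 + 0.1771 = 1.62
KR-20 = (k/(k-1)) * (1 - Sum(p_i*q_i) / Var_total)
= (7/6) * (1 - 1.62/4.5)
= 1.1667 * 0.64
KR-20 = 0.7467

0.7467


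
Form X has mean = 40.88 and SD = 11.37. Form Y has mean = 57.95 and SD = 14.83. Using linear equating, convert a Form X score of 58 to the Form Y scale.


slope = SD_Y / SD_X = 14.83 / 11.37 ~ 1.3043
intercept = mean_Y - slope * mean_X = 57.95 - (14.83 / 11.37) * 40.88 ~ 4.6298
Y = slope * X + intercept. To avoid rounding drift from the rounded slope/intercept, evaluate the equivalent form Y = mean_Y + SD_Y * (X - mean_X) / SD_X at full precision:
Y = 57.95 + 14.83 * (58 - 40.88) / 11.37
Y = 57.95 + 14.83 * 17.12 / 11.37
Y = 57.95 + 253.8896 / 11.37
Y = 57.95 + 22.3298
Y = 80.2798

80.2798


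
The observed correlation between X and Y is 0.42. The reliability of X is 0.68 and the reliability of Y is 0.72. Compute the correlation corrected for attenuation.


r_corrected = rxy / sqrt(rxx * ryy)
= 0.42 / sqrt(0.68 * 0.72)
= 0.42 / sqrt(0.4896)
= 0.42 / 0.699714
r_corrected = 0.6002

0.6002


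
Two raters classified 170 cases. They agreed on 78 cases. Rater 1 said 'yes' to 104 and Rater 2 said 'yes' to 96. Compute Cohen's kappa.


P_o = 78/170 = 0.458824
P_e = (104*96 + 66*74) / 28900 = 0.514464
kappa = (P_o - P_e) / (1 - P_e)
kappa = (0.458824 - 0.514464) / (1 - 0.514464)
kappa = -0.1146

-0.1146


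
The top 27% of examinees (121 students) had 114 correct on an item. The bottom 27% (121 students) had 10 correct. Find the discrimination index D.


p_upper = 114/121 = 0.9421
p_lower = 10/121 = 0.0826
D = 0.9421 - 0.0826 = 0.8595

0.8595


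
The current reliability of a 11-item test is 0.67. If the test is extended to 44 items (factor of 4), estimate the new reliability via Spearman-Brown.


r_new = (n * rxx) / (1 + (n-1) * rxx)
r_new = (4 * 0.67) / (1 + 3 * 0.67)
r_new = 2.68 / 3.01
r_new = 0.8904

0.8904


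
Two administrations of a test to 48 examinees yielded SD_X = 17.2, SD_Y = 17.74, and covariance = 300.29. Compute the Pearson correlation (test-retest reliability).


r = cov(X,Y) / (SD_X * SD_Y)
r = 300.29 / (17.2 * 17.74)
r = 300.29 / 305.128
r = 0.9841

0.9841


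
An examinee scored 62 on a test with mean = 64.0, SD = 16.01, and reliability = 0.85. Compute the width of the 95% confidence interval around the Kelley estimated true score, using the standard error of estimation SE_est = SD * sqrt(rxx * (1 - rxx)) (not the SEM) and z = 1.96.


True score estimate = 0.85*62 + 0.15*64.0 = 62.3
SE_est = SD * sqrt(rxx * (1 - rxx)) = 16.01 * sqrt(0.85 * 0.15) = 16.01 * sqrt(0.1275) = 5.716713
CI = T_est +/- z * SE_est, so width = 2 * z * SE_est = 2 * 1.96 * 5.716713
Width = 22.4095

22.4095


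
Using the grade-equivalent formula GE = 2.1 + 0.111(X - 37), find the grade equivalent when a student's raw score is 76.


raw - median = 76 - 37 = 39
slope * diff = 0.111 * 39 = 4.329
GE = 2.1 + 4.329
GE = 6.429

6.429


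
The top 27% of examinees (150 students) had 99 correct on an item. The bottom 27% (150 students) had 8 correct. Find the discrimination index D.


p_upper = 99/150 = 0.66
p_lower = 8/150 = 0.0533
D = 0.66 - 0.0533 = 0.6067

0.6067


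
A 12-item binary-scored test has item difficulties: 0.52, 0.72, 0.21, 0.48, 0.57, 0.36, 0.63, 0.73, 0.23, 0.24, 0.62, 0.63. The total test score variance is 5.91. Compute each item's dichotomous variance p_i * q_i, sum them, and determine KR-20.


For each item, compute p_i * q_i:
  Item 1: 0.52 * 0.48 = 0.2496
  Item 2: 0.72 * 0.28 = 0.2016
  Item 3: 0.21 * 0.79 = 0.1659
  Item 4: 0.48 * 0.52 = 0.2496
  Item 5: 0.57 * 0.43 = 0.2451
  Item 6: 0.36 * 0.64 = 0.2304
  Item 7: 0.63 * 0.37 = 0.2331
  Item 8: 0.73 * 0.27 = 0.1971
  Item 9: 0.23 * 0.77 = 0.1771
  Item 10: 0.24 * 0.76 = 0.1824
  Item 11: 0.62 * 0.38 = 0.2356
  Item 12: 0.63 * 0.37 = 0.2331
Sum(p_i * q_i) = 0.2496 + 0.2016 + 0.1659 + 0.2496 + 0.2451 + 0.2304 + 0.2331 + 0.1971 + 0.1771 + 0.1824 + 0.2356 + 0.2331 = 2.6006
KR-20 = (k/(k-1)) * (1 - Sum(p_i*q_i) / Var_total)
= (12/11) * (1 - 2.6006/5.91)
= 1.0909 * 0.56
KR-20 = 0.6109

0.6109


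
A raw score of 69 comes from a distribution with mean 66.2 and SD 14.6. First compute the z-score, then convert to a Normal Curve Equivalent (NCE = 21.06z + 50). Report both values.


z = (X - mean) / SD = (69 - 66.2) / 14.6
z = 2.8 / 14.6
z = 0.1918
NCE = NCE = 21.06z + 50
Carry z at full precision (z = 2.8 / 14.6) into the conversion:
NCE = 21.06 * (2.8 / 14.6) + 50 = 58.968 / 14.6 + 50
NCE = 4.0389 + 50
NCE = 54.0389

54.0389


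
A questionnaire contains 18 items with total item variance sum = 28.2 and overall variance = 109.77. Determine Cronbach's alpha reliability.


alpha = (k/(k-1)) * (1 - sum(si^2)/s_total^2)
= (18/17) * (1 - 28.2/109.77)
alpha = 0.7868

0.7868


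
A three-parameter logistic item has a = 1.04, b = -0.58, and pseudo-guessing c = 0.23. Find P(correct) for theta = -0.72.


logit = 1.04*(-0.72 - -0.58) = -0.1456
P* = 1/(1 + exp(--0.1456)) = 0.4637
P = 0.23 + (1 - 0.23) * 0.4637
P = 0.587

0.587


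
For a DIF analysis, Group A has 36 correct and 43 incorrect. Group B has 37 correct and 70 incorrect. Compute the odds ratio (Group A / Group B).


Odds_A = 36/43 = 0.8372
Odds_B = 37/70 = 0.5286
OR = Odds_A / Odds_B = 0.8372 / 0.5286
Exactly, OR = (36 * 70) / (43 * 37) = 2520 / 1591
OR = 1.5839

1.5839


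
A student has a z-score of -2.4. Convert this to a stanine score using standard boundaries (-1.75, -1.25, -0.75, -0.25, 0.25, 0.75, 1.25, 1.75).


Stanine boundaries: [-1.75, -1.25, -0.75, -0.25, 0.25, 0.75, 1.25, 1.75]
z = -2.4
Check each boundary:
  z < -1.75
  z < -1.25
  z < -0.75
  z < -0.25
  z < 0.25
  z < 0.75
  z < 1.25
  z < 1.75
Highest qualifying boundary gives stanine = 1

1


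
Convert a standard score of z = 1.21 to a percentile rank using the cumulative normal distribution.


CDF(z) = 0.5 * (1 + erf(z/sqrt(2)))
erf(0.8556) = 0.7737
CDF = 0.8869
Percentile rank = 0.8869 * 100 = 88.69

88.69


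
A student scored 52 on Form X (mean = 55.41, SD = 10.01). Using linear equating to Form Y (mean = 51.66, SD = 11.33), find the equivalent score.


slope = SD_Y / SD_X = 11.33 / 10.01 ~ 1.1319
intercept = mean_Y - slope * mean_X = 51.66 - (11.33 / 10.01) * 55.41 ~ -11.0568
Y = slope * X + intercept. To avoid rounding drift from the rounded slope/intercept, evaluate the equivalent form Y = mean_Y + SD_Y * (X - mean_X) / SD_X at full precision:
Y = 51.66 + 11.33 * (52 - 55.41) / 10.01
Y = 51.66 - 11.33 * 3.41 / 10.01
Y = 51.66 - 38.6353 / 10.01
Y = 51.66 - 3.8597
Y = 47.8003

47.8003


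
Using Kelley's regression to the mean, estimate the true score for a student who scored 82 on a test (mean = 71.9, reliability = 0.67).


T_est = rxx * X + (1 - rxx) * mean
T_est = 0.67 * 82 + 0.33 * 71.9
T_est = 54.94 + 23.727
T_est = 78.667

78.667


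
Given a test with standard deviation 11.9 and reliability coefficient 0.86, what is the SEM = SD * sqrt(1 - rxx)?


SEM = SD * sqrt(1 - rxx)
SEM = 11.9 * sqrt(1 - 0.86)
SEM = 11.9 * sqrt(0.14) = 11.9 * 0.374166
SEM = 4.4526

4.4526


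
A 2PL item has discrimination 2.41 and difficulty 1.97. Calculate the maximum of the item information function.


For 2PL, max info at theta = b = 1.97
I_max = a^2 / 4 = 2.41^2 / 4
= 5.8081 / 4
I_max = 1.452

1.452


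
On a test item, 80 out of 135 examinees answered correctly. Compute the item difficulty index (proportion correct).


Item difficulty p = number correct / total examinees
p = 80 / 135
p = 0.5926

0.5926


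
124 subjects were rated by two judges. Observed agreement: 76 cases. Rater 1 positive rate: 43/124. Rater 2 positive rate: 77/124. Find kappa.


P_o = 76/124 = 0.612903
P_e = (43*77 + 81*47) / 15376 = 0.462929
kappa = (P_o - P_e) / (1 - P_e)
kappa = (0.612903 - 0.462929) / (1 - 0.462929)
kappa = 0.2792

0.2792


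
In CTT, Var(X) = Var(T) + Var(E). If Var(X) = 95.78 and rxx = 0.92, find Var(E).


var_true = rxx * var_obs = 0.92 * 95.78 = 88.1176
var_error = var_obs - var_true
var_error = 95.78 - 88.1176
var_error = 7.6624

7.6624


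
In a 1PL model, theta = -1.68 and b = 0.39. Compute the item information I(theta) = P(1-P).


P = 1/(1+exp(-(-1.68-0.39))) = 0.112
I = P*(1-P) = 0.112 * 0.888
I = 0.0995

0.0995


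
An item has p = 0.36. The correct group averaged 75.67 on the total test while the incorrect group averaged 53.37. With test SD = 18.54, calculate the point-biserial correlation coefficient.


q = 1 - p = 0.64
rpb = ((M1 - M0) / SD) * sqrt(p * q)
rpb = ((75.67 - 53.37) / 18.54) * sqrt(0.36 * 0.64)
rpb = 0.5773

0.5773


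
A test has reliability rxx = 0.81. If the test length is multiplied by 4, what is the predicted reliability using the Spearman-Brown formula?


r_new = (n * rxx) / (1 + (n-1) * rxx)
r_new = (4 * 0.81) / (1 + 3 * 0.81)
r_new = 3.24 / 3.43
r_new = 0.9446

0.9446


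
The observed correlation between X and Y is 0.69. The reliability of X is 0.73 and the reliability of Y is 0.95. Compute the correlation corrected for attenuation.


r_corrected = rxy / sqrt(rxx * ryy)
= 0.69 / sqrt(0.73 * 0.95)
= 0.69 / sqrt(0.6935)
= 0.69 / 0.832766
r_corrected = 0.8286

0.8286


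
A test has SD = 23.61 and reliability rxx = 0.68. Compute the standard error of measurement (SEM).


SEM = SD * sqrt(1 - rxx)
SEM = 23.61 * sqrt(1 - 0.68)
SEM = 23.61 * sqrt(0.32) = 23.61 * 0.565685
SEM = 13.3558

13.3558


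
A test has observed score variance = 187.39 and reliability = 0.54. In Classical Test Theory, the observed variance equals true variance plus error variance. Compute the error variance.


var_true = rxx * var_obs = 0.54 * 187.39 = 101.1906
var_error = var_obs - var_true
var_error = 187.39 - 101.1906
var_error = 86.1994

86.1994


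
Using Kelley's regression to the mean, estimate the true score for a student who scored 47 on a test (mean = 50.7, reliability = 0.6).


T_est = rxx * X + (1 - rxx) * mean
T_est = 0.6 * 47 + 0.4 * 50.7
T_est = 28.2 + 20.28
T_est = 48.48

48.48


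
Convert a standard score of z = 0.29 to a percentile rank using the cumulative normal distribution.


CDF(z) = 0.5 * (1 + erf(z/sqrt(2)))
erf(0.2051) = 0.2282
CDF = 0.6141
Percentile rank = 0.6141 * 100 = 61.41

61.41


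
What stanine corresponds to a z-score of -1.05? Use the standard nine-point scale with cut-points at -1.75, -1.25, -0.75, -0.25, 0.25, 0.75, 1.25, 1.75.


Stanine boundaries: [-1.75, -1.25, -0.75, -0.25, 0.25, 0.75, 1.25, 1.75]
z = -1.05
Check each boundary:
  z >= -1.75 -> could be stanine 2
  z >= -1.25 -> could be stanine 3
  z < -0.75
  z < -0.25
  z < 0.25
  z < 0.75
  z < 1.25
  z < 1.75
Highest qualifying boundary gives stanine = 3

3


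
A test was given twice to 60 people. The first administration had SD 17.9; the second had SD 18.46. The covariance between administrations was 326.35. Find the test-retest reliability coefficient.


r = cov(X,Y) / (SD_X * SD_Y)
r = 326.35 / (17.9 * 18.46)
r = 326.35 / 330.434
r = 0.9876

0.9876


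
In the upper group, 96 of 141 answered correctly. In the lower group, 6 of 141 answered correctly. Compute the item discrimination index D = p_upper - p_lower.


p_upper = 96/141 = 0.6809
p_lower = 6/141 = 0.0426
D = 0.6809 - 0.0426 = 0.6383

0.6383


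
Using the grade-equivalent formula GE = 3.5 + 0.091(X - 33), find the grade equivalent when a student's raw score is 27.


raw - median = 27 - 33 = -6
slope * diff = 0.091 * -6 = -0.546
GE = 3.5 + -0.546
GE = 2.954

2.954


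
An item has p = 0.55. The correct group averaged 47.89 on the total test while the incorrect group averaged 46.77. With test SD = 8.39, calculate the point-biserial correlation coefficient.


q = 1 - p = 0.45
rpb = ((M1 - M0) / SD) * sqrt(p * q)
rpb = ((47.89 - 46.77) / 8.39) * sqrt(0.55 * 0.45)
rpb = 0.0664

0.0664


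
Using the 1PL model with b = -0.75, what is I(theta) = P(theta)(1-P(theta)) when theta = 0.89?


P = 1/(1+exp(-(0.89--0.75))) = 0.8375
I = P*(1-P) = 0.8375 * 0.1625
I = 0.1361

0.1361


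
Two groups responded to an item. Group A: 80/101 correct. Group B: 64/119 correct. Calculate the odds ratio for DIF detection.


Odds_A = 80/21 = 3.8095
Odds_B = 64/55 = 1.1636
OR = Odds_A / Odds_B = 3.8095 / 1.1636
Exactly, OR = (80 * 55) / (21 * 64) = 4400 / 1344
OR = 3.2738

3.2738


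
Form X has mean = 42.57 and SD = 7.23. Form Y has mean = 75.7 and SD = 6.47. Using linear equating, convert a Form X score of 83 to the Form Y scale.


slope = SD_Y / SD_X = 6.47 / 7.23 ~ 0.8949
intercept = mean_Y - slope * mean_X = 75.7 - (6.47 / 7.23) * 42.57 ~ 37.6049
Y = slope * X + intercept. To avoid rounding drift from the rounded slope/intercept, evaluate the equivalent form Y = mean_Y + SD_Y * (X - mean_X) / SD_X at full precision:
Y = 75.7 + 6.47 * (83 - 42.57) / 7.23
Y = 75.7 + 6.47 * 40.43 / 7.23
Y = 75.7 + 261.5821 / 7.23
Y = 75.7 + 36.1801
Y = 111.8801

111.8801


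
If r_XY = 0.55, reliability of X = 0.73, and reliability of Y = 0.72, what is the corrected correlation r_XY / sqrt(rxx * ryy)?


r_corrected = rxy / sqrt(rxx * ryy)
= 0.55 / sqrt(0.73 * 0.72)
= 0.55 / sqrt(0.5256)
= 0.55 / 0.724983
r_corrected = 0.7586

0.7586


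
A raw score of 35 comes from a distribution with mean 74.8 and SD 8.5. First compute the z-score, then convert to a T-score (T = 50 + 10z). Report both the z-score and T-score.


z = (X - mean) / SD = (35 - 74.8) / 8.5
z = -39.8 / 8.5
z = -4.6824
T-score = T = 50 + 10z
Carry z at full precision (z = -39.8 / 8.5) into the conversion:
T-score = 50 + 10 * (-39.8 / 8.5) = 50 + -398 / 8.5
T-score = 50 + -46.8235
T-score = 3.1765

3.1765


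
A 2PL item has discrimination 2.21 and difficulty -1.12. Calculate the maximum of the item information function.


For 2PL, max info at theta = b = -1.12
I_max = a^2 / 4 = 2.21^2 / 4
= 4.8841 / 4
I_max = 1.221

1.221


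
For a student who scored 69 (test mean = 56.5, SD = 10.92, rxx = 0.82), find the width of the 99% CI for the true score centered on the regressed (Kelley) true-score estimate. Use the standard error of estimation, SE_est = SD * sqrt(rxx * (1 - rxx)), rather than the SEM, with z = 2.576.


True score estimate = 0.82*69 + 0.18*56.5 = 66.75
SE_est = SD * sqrt(rxx * (1 - rxx)) = 10.92 * sqrt(0.82 * 0.18) = 10.92 * sqrt(0.1476) = 4.195327
CI = T_est +/- z * SE_est, so width = 2 * z * SE_est = 2 * 2.576 * 4.195327
Width = 21.6143

21.6143


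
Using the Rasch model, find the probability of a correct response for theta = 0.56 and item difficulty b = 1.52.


theta - b = 0.56 - 1.52 = -0.96
exp(-(theta - b)) = exp(0.96) = 2.6117
P = 1 / (1 + 2.6117)
P = 0.2769

0.2769


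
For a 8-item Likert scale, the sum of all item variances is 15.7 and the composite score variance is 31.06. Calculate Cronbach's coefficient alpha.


alpha = (k/(k-1)) * (1 - sum(si^2)/s_total^2)
= (8/7) * (1 - 15.7/31.06)
alpha = 0.5652

0.5652


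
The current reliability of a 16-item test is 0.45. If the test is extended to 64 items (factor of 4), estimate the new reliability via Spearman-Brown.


r_new = (n * rxx) / (1 + (n-1) * rxx)
r_new = (4 * 0.45) / (1 + 3 * 0.45)
r_new = 1.8 / 2.35
r_new = 0.766

0.766


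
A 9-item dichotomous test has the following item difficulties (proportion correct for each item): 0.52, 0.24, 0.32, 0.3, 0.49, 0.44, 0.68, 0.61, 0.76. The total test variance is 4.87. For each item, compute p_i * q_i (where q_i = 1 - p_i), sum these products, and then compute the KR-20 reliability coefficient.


For each item, compute p_i * q_i:
  Item 1: 0.52 * 0.48 = 0.2496
  Item 2: 0.24 * 0.76 = 0.1824
  Item 3: 0.32 * 0.68 = 0.2176
  Item 4: 0.3 * 0.7 = 0.21
  Item 5: 0.49 * 0.51 = 0.2499
  Item 6: 0.44 * 0.56 = 0.2464
  Item 7: 0.68 * 0.32 = 0.2176
  Item 8: 0.61 * 0.39 = 0.2379
  Item 9: 0.76 * 0.24 = 0.1824
Sum(p_i * q_i) = 0.2496 + 0.1824 + 0.2176 + 0.21 + 0.2499 + 0.2464 + 0.2176 + 0.2379 + 0.1824 = 1.9938
KR-20 = (k/(k-1)) * (1 - Sum(p_i*q_i) / Var_total)
= (9/8) * (1 - 1.9938/4.87)
= 1.125 * 0.5906
KR-20 = 0.6644

0.6644


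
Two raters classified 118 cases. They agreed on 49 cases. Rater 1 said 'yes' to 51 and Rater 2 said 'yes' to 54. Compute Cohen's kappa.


P_o = 49/118 = 0.415254
P_e = (51*54 + 67*64) / 13924 = 0.505745
kappa = (P_o - P_e) / (1 - P_e)
kappa = (0.415254 - 0.505745) / (1 - 0.505745)
kappa = -0.1831

-0.1831


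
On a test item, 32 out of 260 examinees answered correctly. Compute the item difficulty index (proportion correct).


Item difficulty p = number correct / total examinees
p = 32 / 260
p = 0.1231

0.1231


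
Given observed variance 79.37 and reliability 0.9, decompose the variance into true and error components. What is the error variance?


var_true = rxx * var_obs = 0.9 * 79.37 = 71.433
var_error = var_obs - var_true
var_error = 79.37 - 71.433
var_error = 7.937

7.937


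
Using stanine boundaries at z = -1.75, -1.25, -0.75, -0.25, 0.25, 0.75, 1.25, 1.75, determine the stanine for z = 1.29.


Stanine boundaries: [-1.75, -1.25, -0.75, -0.25, 0.25, 0.75, 1.25, 1.75]
z = 1.29
Check each boundary:
  z >= -1.75 -> could be stanine 2
  z >= -1.25 -> could be stanine 3
  z >= -0.75 -> could be stanine 4
  z >= -0.25 -> could be stanine 5
  z >= 0.25 -> could be stanine 6
  z >= 0.75 -> could be stanine 7
  z >= 1.25 -> could be stanine 8
  z < 1.75
Highest qualifying boundary gives stanine = 8

8


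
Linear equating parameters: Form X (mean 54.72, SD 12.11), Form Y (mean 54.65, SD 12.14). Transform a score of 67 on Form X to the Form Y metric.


slope = SD_Y / SD_X = 12.14 / 12.11 ~ 1.0025
intercept = mean_Y - slope * mean_X = 54.65 - (12.14 / 12.11) * 54.72 ~ -0.2056
Y = slope * X + intercept. To avoid rounding drift from the rounded slope/intercept, evaluate the equivalent form Y = mean_Y + SD_Y * (X - mean_X) / SD_X at full precision:
Y = 54.65 + 12.14 * (67 - 54.72) / 12.11
Y = 54.65 + 12.14 * 12.28 / 12.11
Y = 54.65 + 149.0792 / 12.11
Y = 54.65 + 12.3104
Y = 66.9604

66.9604


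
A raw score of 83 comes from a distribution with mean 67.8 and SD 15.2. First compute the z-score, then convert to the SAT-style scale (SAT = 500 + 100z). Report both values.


z = (X - mean) / SD = (83 - 67.8) / 15.2
z = 15.2 / 15.2
z = 1.0
SAT-scale = SAT = 500 + 100z
Carry z at full precision (z = 15.2 / 15.2) into the conversion:
SAT-scale = 500 + 100 * (15.2 / 15.2) = 500 + 1520 / 15.2
SAT-scale = 500 + 100.0
SAT-scale = 600.0

600.0


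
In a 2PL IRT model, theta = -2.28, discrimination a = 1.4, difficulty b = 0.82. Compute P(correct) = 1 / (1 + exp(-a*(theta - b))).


a*(theta - b) = 1.4 * (-2.28 - 0.82) = -4.34
exp(--4.34) = 76.7075
P = 1 / (1 + 76.7075)
P = 0.0129

0.0129


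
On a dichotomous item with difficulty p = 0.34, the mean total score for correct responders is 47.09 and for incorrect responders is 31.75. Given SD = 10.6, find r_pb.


q = 1 - p = 0.66
rpb = ((M1 - M0) / SD) * sqrt(p * q)
rpb = ((47.09 - 31.75) / 10.6) * sqrt(0.34 * 0.66)
rpb = 0.6855

0.6855


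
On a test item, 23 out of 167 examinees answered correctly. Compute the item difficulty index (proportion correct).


Item difficulty p = number correct / total examinees
p = 23 / 167
p = 0.1377

0.1377


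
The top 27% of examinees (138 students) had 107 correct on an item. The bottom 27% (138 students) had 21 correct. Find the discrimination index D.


p_upper = 107/138 = 0.7754
p_lower = 21/138 = 0.1522
D = 0.7754 - 0.1522 = 0.6232

0.6232


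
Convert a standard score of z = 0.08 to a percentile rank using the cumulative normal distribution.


CDF(z) = 0.5 * (1 + erf(z/sqrt(2)))
erf(0.0566) = 0.0638
CDF = 0.5319
Percentile rank = 0.5319 * 100 = 53.19

53.19


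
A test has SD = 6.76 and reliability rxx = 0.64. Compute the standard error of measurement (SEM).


SEM = SD * sqrt(1 - rxx)
SEM = 6.76 * sqrt(1 - 0.64)
SEM = 6.76 * sqrt(0.36) = 6.76 * 0.6
SEM = 4.056

4.056


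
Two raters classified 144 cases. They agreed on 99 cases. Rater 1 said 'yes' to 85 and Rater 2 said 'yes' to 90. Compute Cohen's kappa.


P_o = 99/144 = 0.6875
P_e = (85*90 + 59*54) / 20736 = 0.522569
kappa = (P_o - P_e) / (1 - P_e)
kappa = (0.6875 - 0.522569) / (1 - 0.522569)
kappa = 0.3455

0.3455


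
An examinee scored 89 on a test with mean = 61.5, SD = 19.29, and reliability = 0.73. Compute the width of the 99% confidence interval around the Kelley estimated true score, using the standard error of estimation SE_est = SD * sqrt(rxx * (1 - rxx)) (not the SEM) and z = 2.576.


True score estimate = 0.73*89 + 0.27*61.5 = 81.575
SE_est = SD * sqrt(rxx * (1 - rxx)) = 19.29 * sqrt(0.73 * 0.27) = 19.29 * sqrt(0.1971) = 8.563978
CI = T_est +/- z * SE_est, so width = 2 * z * SE_est = 2 * 2.576 * 8.563978
Width = 44.1216

44.1216


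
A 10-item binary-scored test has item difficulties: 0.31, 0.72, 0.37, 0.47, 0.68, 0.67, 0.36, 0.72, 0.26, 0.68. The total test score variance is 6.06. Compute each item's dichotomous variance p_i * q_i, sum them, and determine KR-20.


For each item, compute p_i * q_i:
  Item 1: 0.31 * 0.69 = 0.2139
  Item 2: 0.72 * 0.28 = 0.2016
  Item 3: 0.37 * 0.63 = 0.2331
  Item 4: 0.47 * 0.53 = 0.2491
  Item 5: 0.68 * 0.32 = 0.2176
  Item 6: 0.67 * 0.33 = 0.2211
  Item 7: 0.36 * 0.64 = 0.2304
  Item 8: 0.72 * 0.28 = 0.2016
  Item 9: 0.26 * 0.74 = 0.1924
  Item 10: 0.68 * 0.32 = 0.2176
Sum(p_i * q_i) = 0.2139 + 0.2016 + 0.2331 + 0.2491 + 0.2176 + 0.2211 + 0.2304 + 0.2016 + 0.1924 + 0.2176 = 2.1784
KR-20 = (k/(k-1)) * (1 - Sum(p_i*q_i) / Var_total)
= (10/9) * (1 - 2.1784/6.06)
= 1.1111 * 0.6405
KR-20 = 0.7117

0.7117


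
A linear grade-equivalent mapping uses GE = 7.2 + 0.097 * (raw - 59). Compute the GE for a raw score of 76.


raw - median = 76 - 59 = 17
slope * diff = 0.097 * 17 = 1.649
GE = 7.2 + 1.649
GE = 8.849

8.849


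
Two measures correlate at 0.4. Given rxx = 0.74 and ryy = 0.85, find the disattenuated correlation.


r_corrected = rxy / sqrt(rxx * ryy)
= 0.4 / sqrt(0.74 * 0.85)
= 0.4 / sqrt(0.629)
= 0.4 / 0.793095
r_corrected = 0.5044

0.5044


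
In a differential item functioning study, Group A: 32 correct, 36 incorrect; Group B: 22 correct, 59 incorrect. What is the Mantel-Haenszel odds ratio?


Odds_A = 32/36 = 0.8889
Odds_B = 22/59 = 0.3729
OR = Odds_A / Odds_B = 0.8889 / 0.3729
Exactly, OR = (32 * 59) / (36 * 22) = 1888 / 792
OR = 2.3838

2.3838


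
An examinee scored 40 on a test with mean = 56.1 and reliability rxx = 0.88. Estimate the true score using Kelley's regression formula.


T_est = rxx * X + (1 - rxx) * mean
T_est = 0.88 * 40 + 0.12 * 56.1
T_est = 35.2 + 6.732
T_est = 41.932

41.932


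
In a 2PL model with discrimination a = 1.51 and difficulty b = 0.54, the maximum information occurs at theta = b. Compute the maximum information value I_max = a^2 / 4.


For 2PL, max info at theta = b = 0.54
I_max = a^2 / 4 = 1.51^2 / 4
= 2.2801 / 4
I_max = 0.57

0.57


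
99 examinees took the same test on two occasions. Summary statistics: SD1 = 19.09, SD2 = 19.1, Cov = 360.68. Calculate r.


r = cov(X,Y) / (SD_X * SD_Y)
r = 360.68 / (19.09 * 19.1)
r = 360.68 / 364.619
r = 0.9892

0.9892


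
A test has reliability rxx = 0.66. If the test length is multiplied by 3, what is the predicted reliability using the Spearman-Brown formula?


r_new = (n * rxx) / (1 + (n-1) * rxx)
r_new = (3 * 0.66) / (1 + 2 * 0.66)
r_new = 1.98 / 2.32
r_new = 0.8534

0.8534


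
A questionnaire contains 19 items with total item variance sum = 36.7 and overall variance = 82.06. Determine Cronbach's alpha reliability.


alpha = (k/(k-1)) * (1 - sum(si^2)/s_total^2)
= (19/18) * (1 - 36.7/82.06)
alpha = 0.5835

0.5835
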